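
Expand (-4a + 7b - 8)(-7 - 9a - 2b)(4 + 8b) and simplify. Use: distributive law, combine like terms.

400a + 580ab + 144a^2 + 288a^2b - 440ab^2 + 316b - 320b^2 - 112b^3 + 224

(-4a + 7b - 8)(-7 - 9a - 2b)(4 + 8b)
= (28a + 36a^2 + 8ab - 49b - 63ab - 14b^2 + 56 + 72a + 16b)(4 + 8b)    [distributive law]
= (100a + 36a^2 - 55ab - 33b - 14b^2 + 56)(4 + 8b)    [combine like terms]
= 400a + 800ab + 144a^2 + 288a^2b - 220ab - 440ab^2 - 132b - 264b^2 - 56b^2 - 112b^3 + 224 + 448b    [distributive law]
= 400a + 580ab + 144a^2 + 288a^2b - 440ab^2 + 316b - 320b^2 - 112b^3 + 224    [combine like terms]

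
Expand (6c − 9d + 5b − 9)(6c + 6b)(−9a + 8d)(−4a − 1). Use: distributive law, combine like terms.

1296a^2c^2 + 324ac^2 − 1152ac^2d − 288c^2d + 2376a^2bc + 594abc − 2112abcd − 528bcd − 1944a^2cd + 1242acd + 1728acd^2 + 432cd^2 − 1944a^2bd + 1242abd + 1728abd^2 + 432bd^2 + 1080a^2b^2 + 270ab^2 − 960ab^2d − 240b^2d − 1944a^2c − 486ac + 432cd − 1944a^2b − 486ab + 432bd

(6c − 9d + 5b − 9)(6c + 6b)(−9a + 8d)(−4a − 1)
= (36c^2 + 36bc − 54cd − 54bd + 30bc + 30b^2 − 54c − 54b)(−9a + 8d)(−4a − 1)    [distributive law]
= (36c^2 + 66bc − 54cd − 54bd + 30b^2 − 54c − 54b)(−9a + 8d)(−4a − 1)    [combine like terms]
= (−324ac^2 + 288c^2d − 594abc + 528bcd + 486acd − 432cd^2 + 486abd − 432bd^2 − 270ab^2 + 240b^2d + 486ac − 432cd + 486ab − 432bd)(−4a − 1)    [distributive law]
= 1296a^2c^2 + 324ac^2 − 1152ac^2d − 288c^2d + 2376a^2bc + 594abc − 2112abcd − 528bcd − 1944a^2cd − 486acd + 1728acd^2 + 432cd^2 − 1944a^2bd − 486abd + 1728abd^2 + 432bd^2 + 1080a^2b^2 + 270ab^2 − 960ab^2d − 240b^2d − 1944a^2c − 486ac + 1728acd + 432cd − 1944a^2b − 486ab + 1728abd + 432bd    [distributive law]
= 1296a^2c^2 + 324ac^2 − 1152ac^2d − 288c^2d + 2376a^2bc + 594abc − 2112abcd − 528bcd − 1944a^2cd + 1242acd + 1728acd^2 + 432cd^2 − 1944a^2bd + 1242abd + 1728abd^2 + 432bd^2 + 1080a^2b^2 + 270ab^2 − 960ab^2d − 240b^2d − 1944a^2c − 486ac + 432cd − 1944a^2b − 486ab + 432bd    [combine like terms]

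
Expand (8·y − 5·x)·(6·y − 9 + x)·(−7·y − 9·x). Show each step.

−336·y^3 − 278·x·y^2 + 504·y^2 + 333·x·y + 233·x^2·y − 405·x^2 + 45·x^3

(8·y − 5·x)·(6·y − 9 + x)·(−7·y − 9·x)
= (48·y^2 − 72·y + 8·x·y − 30·x·y + 45·x − 5·x^2)·(−7·y − 9·x)    [distributive law]
= (48·y^2 − 72·y − 22·x·y + 45·x − 5·x^2)·(−7·y − 9·x)    [combine like terms]
= −336·y^3 − 432·x·y^2 + 504·y^2 + 648·x·y + 154·x·y^2 + 198·x^2·y − 315·x·y − 405·x^2 + 35·x^2·y + 45·x^3    [distributive law]
= −336·y^3 − 278·x·y^2 + 504·y^2 + 333·x·y + 233·x^2·y − 405·x^2 + 45·x^3    [combine like terms]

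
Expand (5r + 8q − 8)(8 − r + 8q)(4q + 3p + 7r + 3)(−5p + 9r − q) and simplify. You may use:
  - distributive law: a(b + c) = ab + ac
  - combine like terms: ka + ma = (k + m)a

−1584pqr + 2271qr² + 1440q²r − 720p²r − 309pr² + 2889r³ − 208pr − 2736r² − 2000qr − 141pqr² + 1871qr³ + 4980q²r² + 75p²r² + 40pr³ − 315r⁴ − 1248pq²r + 1728q³r − 480p²qr − 1472pq³ − 256q⁴ − 960p²q² − 960pq² − 192q³ + 1472pq + 256q² + 960p² + 960p − 1728r + 192q

(5r + 8q − 8)(8 − r + 8q)(4q + 3p + 7r + 3)(−5p + 9r − q)
= (40r − 5r² + 40qr + 64q − 8qr + 64q² − 64 + 8r − 64q)(4q + 3p + 7r + 3)(−5p + 9r − q)    [distributive law]
= (48r − 5r² + 32qr + 64q² − 64)(4q + 3p + 7r + 3)(−5p + 9r − q)    [combine like terms]
= (192qr + 144pr + 336r² + 144r − 20qr² − 15pr² − 35r³ − 15r² + 128q²r + 96pqr + 224qr² + 96qr + 256q³ + 192pq² + 448q²r + 192q² − 256q − 192p − 448r − 192)(−5p + 9r − q)    [distributive law]
= (288qr + 144pr + 321r² − 304r + 204qr² − 15pr² − 35r³ + 576q²r + 96pqr + 256q³ + 192pq² + 192q² − 256q − 192p − 192)(−5p + 9r − q)    [combine like terms]
= −1440pqr + 2592qr² − 288q²r − 720p²r + 1296pr² − 144pqr − 1605pr² + 2889r³ − 321qr² + 1520pr − 2736r² + 304qr − 1020pqr² + 1836qr³ − 204q²r² + 75p²r² − 135pr³ + 15pqr² + 175pr³ − 315r⁴ + 35qr³ − 2880pq²r + 5184q²r² − 576q³r − 480p²qr + 864pqr² − 96pq²r − 1280pq³ + 2304q³r − 256q⁴ − 960p²q² + 1728pq²r − 192pq³ − 960pq² + 1728q²r − 192q³ + 1280pq − 2304qr + 256q² + 960p² − 1728pr + 192pq + 960p − 1728r + 192q    [distributive law]
= −1584pqr + 2271qr² + 1440q²r − 720p²r − 309pr² + 2889r³ − 208pr − 2736r² − 2000qr − 141pqr² + 1871qr³ + 4980q²r² + 75p²r² + 40pr³ − 315r⁴ − 1248pq²r + 1728q³r − 480p²qr − 1472pq³ − 256q⁴ − 960p²q² − 960pq² − 192q³ + 1472pq + 256q² + 960p² + 960p − 1728r + 192q    [combine like terms]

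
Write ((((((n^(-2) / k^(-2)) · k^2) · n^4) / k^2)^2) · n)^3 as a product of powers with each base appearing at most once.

((((((n^(-2) / k^(-2)) · k^2) · n^4) / k^2)^2) · n)^3
= ((((((n^(-2) / k^(-2)) · k^2) · n^4) / k^2)^2)^3) · (n^3)    [power of a product]
= (((((n^(-2) / k^(-2)) · k^2) · n^4) / k^2)^6) · (n^3)    [power of a power]
= (((((n^(-2) / k^(-2)) · k^2) · n^4)^6) / ((k^2)^6)) · (n^3)    [power of a quotient]
= (((((n^(-2) / k^(-2)) · k^2)^6) · ((n^4)^6)) / ((k^2)^6)) · (n^3)    [power of a product]
= (((((n^(-2) / k^(-2))^6) · ((k^2)^6)) · ((n^4)^6)) / ((k^2)^6)) · (n^3)    [power of a product]
= ((((((n^(-2))^6) / ((k^(-2))^6)) · ((k^2)^6)) · ((n^4)^6)) / ((k^2)^6)) · (n^3)    [power of a quotient]
= ((((n^(-12) / ((k^(-2))^6)) · ((k^2)^6)) · ((n^4)^6)) / ((k^2)^6)) · (n^3)    [power of a power]
= ((((n^(-12) / k^(-12)) · ((k^2)^6)) · ((n^4)^6)) / ((k^2)^6)) · (n^3)    [power of a power]
= ((((n^(-12) / k^(-12)) · k^12) · ((n^4)^6)) / ((k^2)^6)) · (n^3)    [power of a power]
= ((((n^(-12) / k^(-12)) · k^12) · n^24) / ((k^2)^6)) · (n^3)    [power of a power]
= ((((n^(-12) / k^(-12)) · k^12) · n^24) / k^12) · (n^3)    [power of a power]
= k^12n^15    [quotient of powers; product of powers]

k^12n^15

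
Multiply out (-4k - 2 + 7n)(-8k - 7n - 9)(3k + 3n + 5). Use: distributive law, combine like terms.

(-4k - 2 + 7n)(-8k - 7n - 9)(3k + 3n + 5)
= (32k² + 28kn + 36k + 16k + 14n + 18 - 56kn - 49n² - 63n)(3k + 3n + 5)    [distributive law]
= (32k² - 28kn + 52k - 49n + 18 - 49n²)(3k + 3n + 5)    [combine like terms]
= 96k³ + 96k²n + 160k² - 84k²n - 84kn² - 140kn + 156k² + 156kn + 260k - 147kn - 147n² - 245n + 54k + 54n + 90 - 147kn² - 147n³ - 245n²    [distributive law]
= 96k³ + 12k²n + 316k² - 231kn² - 131kn + 314k - 392n² - 191n + 90 - 147n³    [combine like terms]

96k³ + 12k²n + 316k² - 231kn² - 131kn + 314k - 392n² - 191n + 90 - 147n³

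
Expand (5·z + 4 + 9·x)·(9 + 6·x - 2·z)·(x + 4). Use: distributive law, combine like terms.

85·x·z + 148·z + 12·x^2·z - 10·x·z^2 - 40·z^2 + 456·x + 144 + 321·x^2 + 54·x^3

(5·z + 4 + 9·x)·(9 + 6·x - 2·z)·(x + 4)
= (45·z + 30·x·z - 10·z^2 + 36 + 24·x - 8·z + 81·x + 54·x^2 - 18·x·z)·(x + 4)    [distributive law]
= (37·z + 12·x·z - 10·z^2 + 36 + 105·x + 54·x^2)·(x + 4)    [combine like terms]
= 37·x·z + 148·z + 12·x^2·z + 48·x·z - 10·x·z^2 - 40·z^2 + 36·x + 144 + 105·x^2 + 420·x + 54·x^3 + 216·x^2    [distributive law]
= 85·x·z + 148·z + 12·x^2·z - 10·x·z^2 - 40·z^2 + 456·x + 144 + 321·x^2 + 54·x^3    [combine like terms]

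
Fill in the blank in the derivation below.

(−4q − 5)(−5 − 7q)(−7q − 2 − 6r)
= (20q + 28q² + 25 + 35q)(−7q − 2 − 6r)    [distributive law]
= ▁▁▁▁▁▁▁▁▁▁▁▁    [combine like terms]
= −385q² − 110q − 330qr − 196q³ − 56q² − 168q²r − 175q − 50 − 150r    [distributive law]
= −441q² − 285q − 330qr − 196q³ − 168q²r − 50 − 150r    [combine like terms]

After combine like terms, the bracketed line is:

(55q + 28q² + 25)(−7q − 2 − 6r)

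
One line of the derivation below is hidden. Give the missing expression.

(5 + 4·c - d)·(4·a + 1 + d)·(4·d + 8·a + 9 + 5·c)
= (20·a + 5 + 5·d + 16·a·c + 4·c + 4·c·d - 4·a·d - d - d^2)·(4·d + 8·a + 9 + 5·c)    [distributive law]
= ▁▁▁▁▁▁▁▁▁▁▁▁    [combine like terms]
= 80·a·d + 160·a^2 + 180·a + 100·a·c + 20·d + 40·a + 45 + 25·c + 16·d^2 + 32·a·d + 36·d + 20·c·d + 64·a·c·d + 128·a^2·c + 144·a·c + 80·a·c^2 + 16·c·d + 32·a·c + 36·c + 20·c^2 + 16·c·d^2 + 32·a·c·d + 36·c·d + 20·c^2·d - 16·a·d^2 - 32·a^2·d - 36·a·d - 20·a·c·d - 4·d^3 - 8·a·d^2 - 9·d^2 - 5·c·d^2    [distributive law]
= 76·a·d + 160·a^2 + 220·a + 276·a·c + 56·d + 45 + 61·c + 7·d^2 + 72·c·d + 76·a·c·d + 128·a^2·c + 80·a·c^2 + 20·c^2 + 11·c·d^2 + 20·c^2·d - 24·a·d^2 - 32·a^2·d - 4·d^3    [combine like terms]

Applying combine like terms to the line above:

(20·a + 5 + 4·d + 16·a·c + 4·c + 4·c·d - 4·a·d - d^2)·(4·d + 8·a + 9 + 5·c)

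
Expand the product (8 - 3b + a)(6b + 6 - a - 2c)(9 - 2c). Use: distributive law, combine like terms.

270b - 6bc + 432 - 240c - 18a - 14ac + 32c² - 162b² + 36b²c + 81ab - 18abc - 12bc² - 9a² + 2a²c + 4ac²

(8 - 3b + a)(6b + 6 - a - 2c)(9 - 2c)
= (48b + 48 - 8a - 16c - 18b² - 18b + 3ab + 6bc + 6ab + 6a - a² - 2ac)(9 - 2c)    [distributive law]
= (30b + 48 - 2a - 16c - 18b² + 9ab + 6bc - a² - 2ac)(9 - 2c)    [combine like terms]
= 270b - 60bc + 432 - 96c - 18a + 4ac - 144c + 32c² - 162b² + 36b²c + 81ab - 18abc + 54bc - 12bc² - 9a² + 2a²c - 18ac + 4ac²    [distributive law]
= 270b - 6bc + 432 - 240c - 18a - 14ac + 32c² - 162b² + 36b²c + 81ab - 18abc - 12bc² - 9a² + 2a²c + 4ac²    [combine like terms]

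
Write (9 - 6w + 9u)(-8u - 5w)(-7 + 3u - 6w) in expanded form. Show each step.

504u + 288u^2 + 276uw + 315w + 60w^2 + 441u^2w + 72uw^2 - 180w^3 - 216u^3

(9 - 6w + 9u)(-8u - 5w)(-7 + 3u - 6w)
= (-72u - 45w + 48uw + 30w^2 - 72u^2 - 45uw)(-7 + 3u - 6w)    [distributive law]
= (-72u - 45w + 3uw + 30w^2 - 72u^2)(-7 + 3u - 6w)    [combine like terms]
= 504u - 216u^2 + 432uw + 315w - 135uw + 270w^2 - 21uw + 9u^2w - 18uw^2 - 210w^2 + 90uw^2 - 180w^3 + 504u^2 - 216u^3 + 432u^2w    [distributive law]
= 504u + 288u^2 + 276uw + 315w + 60w^2 + 441u^2w + 72uw^2 - 180w^3 - 216u^3    [combine like terms]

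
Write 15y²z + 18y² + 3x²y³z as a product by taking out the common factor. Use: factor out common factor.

15y²z + 18y² + 3x²y³z
= 3(5y²z + 6y² + x²y³z)    [factor out 3]
= 3y²(5z + 6 + x²yz)    [factor out y²]

3y²(5z + 6 + x²yz)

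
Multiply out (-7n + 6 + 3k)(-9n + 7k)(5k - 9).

(-7n + 6 + 3k)(-9n + 7k)(5k - 9)
= (63n^2 - 49kn - 54n + 42k - 27kn + 21k^2)(5k - 9)    [distributive law]
= (63n^2 - 76kn - 54n + 42k + 21k^2)(5k - 9)    [combine like terms]
= 315kn^2 - 567n^2 - 380k^2n + 684kn - 270kn + 486n + 210k^2 - 378k + 105k^3 - 189k^2    [distributive law]
= 315kn^2 - 567n^2 - 380k^2n + 414kn + 486n + 21k^2 - 378k + 105k^3    [combine like terms]

315kn^2 - 567n^2 - 380k^2n + 414kn + 486n + 21k^2 - 378k + 105k^3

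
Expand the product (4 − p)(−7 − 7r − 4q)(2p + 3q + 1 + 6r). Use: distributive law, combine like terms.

−49p − 100q − 28 − 196r − 7pr − 180qr − 168r² − 7pq − 48q² + 14p² + 14p²r + 45pqr + 42pr² + 8p²q + 12pq²

(4 − p)(−7 − 7r − 4q)(2p + 3q + 1 + 6r)
= (−28 − 28r − 16q + 7p + 7pr + 4pq)(2p + 3q + 1 + 6r)    [distributive law]
= −56p − 84q − 28 − 168r − 56pr − 84qr − 28r − 168r² − 32pq − 48q² − 16q − 96qr + 14p² + 21pq + 7p + 42pr + 14p²r + 21pqr + 7pr + 42pr² + 8p²q + 12pq² + 4pq + 24pqr    [distributive law]
= −49p − 100q − 28 − 196r − 7pr − 180qr − 168r² − 7pq − 48q² + 14p² + 14p²r + 45pqr + 42pr² + 8p²q + 12pq²    [combine like terms]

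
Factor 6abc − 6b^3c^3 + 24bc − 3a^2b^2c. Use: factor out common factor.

6abc − 6b^3c^3 + 24bc − 3a^2b^2c
= 3(2abc − 2b^3c^3 + 8bc − a^2b^2c)    [factor out 3]
= 3bc(2a − 2b^2c^2 + 8 − a^2b)    [factor out bc]

3bc(2a − 2b^2c^2 + 8 − a^2b)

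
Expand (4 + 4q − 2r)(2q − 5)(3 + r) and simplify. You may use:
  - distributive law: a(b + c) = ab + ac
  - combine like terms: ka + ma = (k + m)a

−36q − 24qr − 60 + 10r + 24q^2 + 8q^2r − 4qr^2 + 10r^2

(4 + 4q − 2r)(2q − 5)(3 + r)
= (8q − 20 + 8q^2 − 20q − 4qr + 10r)(3 + r)    [distributive law]
= (−12q − 20 + 8q^2 − 4qr + 10r)(3 + r)    [combine like terms]
= −36q − 12qr − 60 − 20r + 24q^2 + 8q^2r − 12qr − 4qr^2 + 30r + 10r^2    [distributive law]
= −36q − 24qr − 60 + 10r + 24q^2 + 8q^2r − 4qr^2 + 10r^2    [combine like terms]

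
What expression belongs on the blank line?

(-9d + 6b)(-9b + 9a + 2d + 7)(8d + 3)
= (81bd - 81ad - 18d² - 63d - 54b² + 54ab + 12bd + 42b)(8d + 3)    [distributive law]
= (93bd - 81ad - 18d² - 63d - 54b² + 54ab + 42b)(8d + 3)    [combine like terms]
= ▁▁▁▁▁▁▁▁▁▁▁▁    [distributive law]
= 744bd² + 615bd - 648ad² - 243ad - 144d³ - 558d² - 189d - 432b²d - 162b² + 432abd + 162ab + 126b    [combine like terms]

By distributive law:

744bd² + 279bd - 648ad² - 243ad - 144d³ - 54d² - 504d² - 189d - 432b²d - 162b² + 432abd + 162ab + 336bd + 126b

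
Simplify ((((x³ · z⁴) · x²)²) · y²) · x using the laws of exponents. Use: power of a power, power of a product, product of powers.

((((x³ · z⁴) · x²)²) · y²) · x
= ((((x³ · z⁴)²) · ((x²)²)) · y²) · x    [power of a product]
= (((((x³)²) · ((z⁴)²)) · ((x²)²)) · y²) · x    [power of a product]
= (((x⁶ · ((z⁴)²)) · ((x²)²)) · y²) · x    [power of a power]
= (((x⁶ · z⁸) · ((x²)²)) · y²) · x    [power of a power]
= (((x⁶ · z⁸) · x⁴) · y²) · x    [power of a power]
= x¹¹·y²·z⁸    [product of powers]

x¹¹·y²·z⁸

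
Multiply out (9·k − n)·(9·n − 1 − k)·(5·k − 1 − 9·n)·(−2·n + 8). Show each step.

−982·k²·n² + 4000·k²·n − 6272·k·n² + 14·k·n + 1566·k·n³ − 288·k² + 72·k + 90·k³·n − 360·k³ − 162·n⁴ + 648·n³ + 2·n² − 8·n

(9·k − n)·(9·n − 1 − k)·(5·k − 1 − 9·n)·(−2·n + 8)
= (81·k·n − 9·k − 9·k² − 9·n² + n + k·n)·(5·k − 1 − 9·n)·(−2·n + 8)    [distributive law]
= (82·k·n − 9·k − 9·k² − 9·n² + n)·(5·k − 1 − 9·n)·(−2·n + 8)    [combine like terms]
= (410·k²·n − 82·k·n − 738·k·n² − 45·k² + 9·k + 81·k·n − 45·k³ + 9·k² + 81·k²·n − 45·k·n² + 9·n² + 81·n³ + 5·k·n − n − 9·n²)·(−2·n + 8)    [distributive law]
= (491·k²·n + 4·k·n − 783·k·n² − 36·k² + 9·k − 45·k³ + 81·n³ − n)·(−2·n + 8)    [combine like terms]
= −982·k²·n² + 3928·k²·n − 8·k·n² + 32·k·n + 1566·k·n³ − 6264·k·n² + 72·k²·n − 288·k² − 18·k·n + 72·k + 90·k³·n − 360·k³ − 162·n⁴ + 648·n³ + 2·n² − 8·n    [distributive law]
= −982·k²·n² + 4000·k²·n − 6272·k·n² + 14·k·n + 1566·k·n³ − 288·k² + 72·k + 90·k³·n − 360·k³ − 162·n⁴ + 648·n³ + 2·n² − 8·n    [combine like terms]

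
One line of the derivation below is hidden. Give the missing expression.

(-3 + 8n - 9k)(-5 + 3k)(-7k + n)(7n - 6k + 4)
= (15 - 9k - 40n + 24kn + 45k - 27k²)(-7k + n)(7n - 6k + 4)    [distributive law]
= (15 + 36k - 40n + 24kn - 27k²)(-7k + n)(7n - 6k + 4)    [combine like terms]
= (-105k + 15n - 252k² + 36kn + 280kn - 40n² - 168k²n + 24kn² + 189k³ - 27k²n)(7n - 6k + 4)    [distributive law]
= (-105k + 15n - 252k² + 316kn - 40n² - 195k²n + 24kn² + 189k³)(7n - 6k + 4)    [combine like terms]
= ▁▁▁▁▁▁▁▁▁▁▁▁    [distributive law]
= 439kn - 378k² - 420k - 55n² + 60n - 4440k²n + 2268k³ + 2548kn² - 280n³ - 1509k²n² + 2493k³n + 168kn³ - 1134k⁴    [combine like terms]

Applying distributive law to the line above:

-735kn + 630k² - 420k + 105n² - 90kn + 60n - 1764k²n + 1512k³ - 1008k² + 2212kn² - 1896k²n + 1264kn - 280n³ + 240kn² - 160n² - 1365k²n² + 1170k³n - 780k²n + 168kn³ - 144k²n² + 96kn² + 1323k³n - 1134k⁴ + 756k³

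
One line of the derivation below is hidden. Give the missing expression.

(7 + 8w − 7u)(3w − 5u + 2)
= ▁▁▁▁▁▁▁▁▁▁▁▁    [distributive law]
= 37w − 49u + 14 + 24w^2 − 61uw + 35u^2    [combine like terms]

After distributive law, the bracketed line is:

21w − 35u + 14 + 24w^2 − 40uw + 16w − 21uw + 35u^2 − 14u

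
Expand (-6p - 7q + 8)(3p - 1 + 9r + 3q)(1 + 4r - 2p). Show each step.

(-6p - 7q + 8)(3p - 1 + 9r + 3q)(1 + 4r - 2p)
= (-18p^2 + 6p - 54pr - 18pq - 21pq + 7q - 63qr - 21q^2 + 24p - 8 + 72r + 24q)(1 + 4r - 2p)    [distributive law]
= (-18p^2 + 30p - 54pr - 39pq + 31q - 63qr - 21q^2 - 8 + 72r)(1 + 4r - 2p)    [combine like terms]
= -18p^2 - 72p^2r + 36p^3 + 30p + 120pr - 60p^2 - 54pr - 216pr^2 + 108p^2r - 39pq - 156pqr + 78p^2q + 31q + 124qr - 62pq - 63qr - 252qr^2 + 126pqr - 21q^2 - 84q^2r + 42pq^2 - 8 - 32r + 16p + 72r + 288r^2 - 144pr    [distributive law]
= -78p^2 + 36p^2r + 36p^3 + 46p - 78pr - 216pr^2 - 101pq - 30pqr + 78p^2q + 31q + 61qr - 252qr^2 - 21q^2 - 84q^2r + 42pq^2 - 8 + 40r + 288r^2    [combine like terms]

-78p^2 + 36p^2r + 36p^3 + 46p - 78pr - 216pr^2 - 101pq - 30pqr + 78p^2q + 31q + 61qr - 252qr^2 - 21q^2 - 84q^2r + 42pq^2 - 8 + 40r + 288r^2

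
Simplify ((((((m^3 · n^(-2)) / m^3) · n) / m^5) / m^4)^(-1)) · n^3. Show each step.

m^9·n^4

((((((m^3 · n^(-2)) / m^3) · n) / m^5) / m^4)^(-1)) · n^3
= ((((((m^3 · n^(-2)) / m^3) · n) / m^5)^(-1)) / ((m^4)^(-1))) · n^3    [power of a quotient]
= ((((((m^3 · n^(-2)) / m^3) · n)^(-1)) / ((m^5)^(-1))) / ((m^4)^(-1))) · n^3    [power of a quotient]
= ((((((m^3 · n^(-2)) / m^3)^(-1)) · (n^(-1))) / ((m^5)^(-1))) / ((m^4)^(-1))) · n^3    [power of a product]
= ((((((m^3 · n^(-2))^(-1)) / ((m^3)^(-1))) · (n^(-1))) / ((m^5)^(-1))) / ((m^4)^(-1))) · n^3    [power of a quotient]
= (((((((m^3)^(-1)) · ((n^(-2))^(-1))) / ((m^3)^(-1))) · (n^(-1))) / ((m^5)^(-1))) / ((m^4)^(-1))) · n^3    [power of a product]
= (((((m^(-3) · ((n^(-2))^(-1))) / ((m^3)^(-1))) · (n^(-1))) / ((m^5)^(-1))) / ((m^4)^(-1))) · n^3    [power of a power]
= (((((m^(-3) · n^2) / ((m^3)^(-1))) · (n^(-1))) / ((m^5)^(-1))) / ((m^4)^(-1))) · n^3    [power of a power]
= (((((m^(-3) · n^2) / m^(-3)) · (n^(-1))) / ((m^5)^(-1))) / ((m^4)^(-1))) · n^3    [power of a power]
= (((((m^(-3) · n^2) / m^(-3)) · n^(-1)) / m^(-5)) / ((m^4)^(-1))) · n^3    [power of a power]
= (((((m^(-3) · n^2) / m^(-3)) · n^(-1)) / m^(-5)) / m^(-4)) · n^3    [power of a power]
= m^9·n^4    [quotient of powers; product of powers]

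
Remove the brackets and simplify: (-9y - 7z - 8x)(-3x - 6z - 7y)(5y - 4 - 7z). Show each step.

(-9y - 7z - 8x)(-3x - 6z - 7y)(5y - 4 - 7z)
= (27xy + 54yz + 63y² + 21xz + 42z² + 49yz + 24x² + 48xz + 56xy)(5y - 4 - 7z)    [distributive law]
= (83xy + 103yz + 63y² + 69xz + 42z² + 24x²)(5y - 4 - 7z)    [combine like terms]
= 415xy² - 332xy - 581xyz + 515y²z - 412yz - 721yz² + 315y³ - 252y² - 441y²z + 345xyz - 276xz - 483xz² + 210yz² - 168z² - 294z³ + 120x²y - 96x² - 168x²z    [distributive law]
= 415xy² - 332xy - 236xyz + 74y²z - 412yz - 511yz² + 315y³ - 252y² - 276xz - 483xz² - 168z² - 294z³ + 120x²y - 96x² - 168x²z    [combine like terms]

415xy² - 332xy - 236xyz + 74y²z - 412yz - 511yz² + 315y³ - 252y² - 276xz - 483xz² - 168z² - 294z³ + 120x²y - 96x² - 168x²z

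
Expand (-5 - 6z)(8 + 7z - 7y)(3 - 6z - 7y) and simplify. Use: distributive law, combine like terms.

-120 - 9z + 385y + 372z² + 497yz - 245y² + 252z³ + 42yz² - 294y²z

(-5 - 6z)(8 + 7z - 7y)(3 - 6z - 7y)
= (-40 - 35z + 35y - 48z - 42z² + 42yz)(3 - 6z - 7y)    [distributive law]
= (-40 - 83z + 35y - 42z² + 42yz)(3 - 6z - 7y)    [combine like terms]
= -120 + 240z + 280y - 249z + 498z² + 581yz + 105y - 210yz - 245y² - 126z² + 252z³ + 294yz² + 126yz - 252yz² - 294y²z    [distributive law]
= -120 - 9z + 385y + 372z² + 497yz - 245y² + 252z³ + 42yz² - 294y²z    [combine like terms]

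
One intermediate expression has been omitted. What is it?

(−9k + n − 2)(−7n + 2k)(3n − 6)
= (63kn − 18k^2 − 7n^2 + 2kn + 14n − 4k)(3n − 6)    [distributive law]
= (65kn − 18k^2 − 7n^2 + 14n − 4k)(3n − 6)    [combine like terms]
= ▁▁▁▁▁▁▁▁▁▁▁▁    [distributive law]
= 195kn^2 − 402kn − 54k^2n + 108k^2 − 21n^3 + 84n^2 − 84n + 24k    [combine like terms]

After distributive law, the bracketed line is:

195kn^2 − 390kn − 54k^2n + 108k^2 − 21n^3 + 42n^2 + 42n^2 − 84n − 12kn + 24k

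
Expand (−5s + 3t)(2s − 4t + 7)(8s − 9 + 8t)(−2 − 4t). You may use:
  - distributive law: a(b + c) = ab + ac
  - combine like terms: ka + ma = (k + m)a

(−5s + 3t)(2s − 4t + 7)(8s − 9 + 8t)(−2 − 4t)
= (−10s² + 20st − 35s + 6st − 12t² + 21t)(8s − 9 + 8t)(−2 − 4t)    [distributive law]
= (−10s² + 26st − 35s − 12t² + 21t)(8s − 9 + 8t)(−2 − 4t)    [combine like terms]
= (−80s³ + 90s² − 80s²t + 208s²t − 234st + 208st² − 280s² + 315s − 280st − 96st² + 108t² − 96t³ + 168st − 189t + 168t²)(−2 − 4t)    [distributive law]
= (−80s³ − 190s² + 128s²t − 346st + 112st² + 315s + 276t² − 96t³ − 189t)(−2 − 4t)    [combine like terms]
= 160s³ + 320s³t + 380s² + 760s²t − 256s²t − 512s²t² + 692st + 1384st² − 224st² − 448st³ − 630s − 1260st − 552t² − 1104t³ + 192t³ + 384t⁴ + 378t + 756t²    [distributive law]
= 160s³ + 320s³t + 380s² + 504s²t − 512s²t² − 568st + 1160st² − 448st³ − 630s + 204t² − 912t³ + 384t⁴ + 378t    [combine like terms]

160s³ + 320s³t + 380s² + 504s²t − 512s²t² − 568st + 1160st² − 448st³ − 630s + 204t² − 912t³ + 384t⁴ + 378t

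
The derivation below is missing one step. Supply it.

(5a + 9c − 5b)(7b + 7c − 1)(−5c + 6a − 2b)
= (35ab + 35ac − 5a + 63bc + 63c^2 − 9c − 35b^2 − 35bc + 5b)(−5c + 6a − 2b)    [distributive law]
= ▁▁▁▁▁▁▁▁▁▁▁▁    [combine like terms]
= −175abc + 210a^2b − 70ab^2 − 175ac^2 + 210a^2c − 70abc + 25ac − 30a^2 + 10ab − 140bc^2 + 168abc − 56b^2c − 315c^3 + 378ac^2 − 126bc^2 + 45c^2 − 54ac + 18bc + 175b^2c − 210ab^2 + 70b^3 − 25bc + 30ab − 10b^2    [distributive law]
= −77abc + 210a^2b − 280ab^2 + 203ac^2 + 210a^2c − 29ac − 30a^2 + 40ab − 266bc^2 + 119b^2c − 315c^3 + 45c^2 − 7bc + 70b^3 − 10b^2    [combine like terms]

After combine like terms, the bracketed line is:

(35ab + 35ac − 5a + 28bc + 63c^2 − 9c − 35b^2 + 5b)(−5c + 6a − 2b)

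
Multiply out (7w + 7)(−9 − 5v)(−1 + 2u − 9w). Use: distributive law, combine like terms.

(7w + 7)(−9 − 5v)(−1 + 2u − 9w)
= (−63w − 35vw − 63 − 35v)(−1 + 2u − 9w)    [distributive law]
= 63w − 126uw + 567w^2 + 35vw − 70uvw + 315vw^2 + 63 − 126u + 567w + 35v − 70uv + 315vw    [distributive law]
= 630w − 126uw + 567w^2 + 350vw − 70uvw + 315vw^2 + 63 − 126u + 35v − 70uv    [combine like terms]

630w − 126uw + 567w^2 + 350vw − 70uvw + 315vw^2 + 63 − 126u + 35v − 70uv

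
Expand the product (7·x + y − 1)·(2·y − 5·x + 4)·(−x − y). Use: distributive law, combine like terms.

(7·x + y − 1)·(2·y − 5·x + 4)·(−x − y)
= (14·x·y − 35·x² + 28·x + 2·y² − 5·x·y + 4·y − 2·y + 5·x − 4)·(−x − y)    [distributive law]
= (9·x·y − 35·x² + 33·x + 2·y² + 2·y − 4)·(−x − y)    [combine like terms]
= −9·x²·y − 9·x·y² + 35·x³ + 35·x²·y − 33·x² − 33·x·y − 2·x·y² − 2·y³ − 2·x·y − 2·y² + 4·x + 4·y    [distributive law]
= 26·x²·y − 11·x·y² + 35·x³ − 33·x² − 35·x·y − 2·y³ − 2·y² + 4·x + 4·y    [combine like terms]

26·x²·y − 11·x·y² + 35·x³ − 33·x² − 35·x·y − 2·y³ − 2·y² + 4·x + 4·y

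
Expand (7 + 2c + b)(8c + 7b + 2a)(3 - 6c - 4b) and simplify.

168c - 288c² - 452bc + 147b - 175b² + 42a - 72ac - 50ab - 96c³ - 196bc² - 130b²c - 24ac² - 28abc - 28b³ - 8ab²

(7 + 2c + b)(8c + 7b + 2a)(3 - 6c - 4b)
= (56c + 49b + 14a + 16c² + 14bc + 4ac + 8bc + 7b² + 2ab)(3 - 6c - 4b)    [distributive law]
= (56c + 49b + 14a + 16c² + 22bc + 4ac + 7b² + 2ab)(3 - 6c - 4b)    [combine like terms]
= 168c - 336c² - 224bc + 147b - 294bc - 196b² + 42a - 84ac - 56ab + 48c² - 96c³ - 64bc² + 66bc - 132bc² - 88b²c + 12ac - 24ac² - 16abc + 21b² - 42b²c - 28b³ + 6ab - 12abc - 8ab²    [distributive law]
= 168c - 288c² - 452bc + 147b - 175b² + 42a - 72ac - 50ab - 96c³ - 196bc² - 130b²c - 24ac² - 28abc - 28b³ - 8ab²    [combine like terms]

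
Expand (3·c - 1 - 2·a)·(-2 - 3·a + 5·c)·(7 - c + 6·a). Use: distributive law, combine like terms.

(3·c - 1 - 2·a)·(-2 - 3·a + 5·c)·(7 - c + 6·a)
= (-6·c - 9·a·c + 15·c^2 + 2 + 3·a - 5·c + 4·a + 6·a^2 - 10·a·c)·(7 - c + 6·a)    [distributive law]
= (-11·c - 19·a·c + 15·c^2 + 2 + 7·a + 6·a^2)·(7 - c + 6·a)    [combine like terms]
= -77·c + 11·c^2 - 66·a·c - 133·a·c + 19·a·c^2 - 114·a^2·c + 105·c^2 - 15·c^3 + 90·a·c^2 + 14 - 2·c + 12·a + 49·a - 7·a·c + 42·a^2 + 42·a^2 - 6·a^2·c + 36·a^3    [distributive law]
= -79·c + 116·c^2 - 206·a·c + 109·a·c^2 - 120·a^2·c - 15·c^3 + 14 + 61·a + 84·a^2 + 36·a^3    [combine like terms]

-79·c + 116·c^2 - 206·a·c + 109·a·c^2 - 120·a^2·c - 15·c^3 + 14 + 61·a + 84·a^2 + 36·a^3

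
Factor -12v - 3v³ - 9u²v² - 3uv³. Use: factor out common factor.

3v(-4 - v² - 3u²v - uv²)

-12v - 3v³ - 9u²v² - 3uv³
= 3(-4v - v³ - 3u²v² - uv³)    [factor out 3]
= 3v(-4 - v² - 3u²v - uv²)    [factor out v]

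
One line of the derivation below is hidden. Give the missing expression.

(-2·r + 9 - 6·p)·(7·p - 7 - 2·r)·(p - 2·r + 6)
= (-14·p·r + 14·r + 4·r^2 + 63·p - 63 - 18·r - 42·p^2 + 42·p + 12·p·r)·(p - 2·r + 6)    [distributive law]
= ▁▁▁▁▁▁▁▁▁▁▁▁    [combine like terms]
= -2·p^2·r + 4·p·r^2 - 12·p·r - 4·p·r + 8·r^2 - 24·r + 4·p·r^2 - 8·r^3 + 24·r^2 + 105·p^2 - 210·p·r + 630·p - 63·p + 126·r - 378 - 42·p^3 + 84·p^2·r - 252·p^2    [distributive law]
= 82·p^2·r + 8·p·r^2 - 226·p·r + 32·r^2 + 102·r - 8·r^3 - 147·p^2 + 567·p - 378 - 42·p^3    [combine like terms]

After combine like terms, the bracketed line is:

(-2·p·r - 4·r + 4·r^2 + 105·p - 63 - 42·p^2)·(p - 2·r + 6)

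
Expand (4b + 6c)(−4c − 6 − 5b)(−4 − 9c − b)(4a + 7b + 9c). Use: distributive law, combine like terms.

(4b + 6c)(−4c − 6 − 5b)(−4 − 9c − b)(4a + 7b + 9c)
= (−16bc − 24b − 20b² − 24c² − 36c − 30bc)(−4 − 9c − b)(4a + 7b + 9c)    [distributive law]
= (−46bc − 24b − 20b² − 24c² − 36c)(−4 − 9c − b)(4a + 7b + 9c)    [combine like terms]
= (184bc + 414bc² + 46b²c + 96b + 216bc + 24b² + 80b² + 180b²c + 20b³ + 96c² + 216c³ + 24bc² + 144c + 324c² + 36bc)(4a + 7b + 9c)    [distributive law]
= (436bc + 438bc² + 226b²c + 96b + 104b² + 20b³ + 420c² + 216c³ + 144c)(4a + 7b + 9c)    [combine like terms]
= 1744abc + 3052b²c + 3924bc² + 1752abc² + 3066b²c² + 3942bc³ + 904ab²c + 1582b³c + 2034b²c² + 384ab + 672b² + 864bc + 416ab² + 728b³ + 936b²c + 80ab³ + 140b⁴ + 180b³c + 1680ac² + 2940bc² + 3780c³ + 864ac³ + 1512bc³ + 1944c⁴ + 576ac + 1008bc + 1296c²    [distributive law]
= 1744abc + 3988b²c + 6864bc² + 1752abc² + 5100b²c² + 5454bc³ + 904ab²c + 1762b³c + 384ab + 672b² + 1872bc + 416ab² + 728b³ + 80ab³ + 140b⁴ + 1680ac² + 3780c³ + 864ac³ + 1944c⁴ + 576ac + 1296c²    [combine like terms]

1744abc + 3988b²c + 6864bc² + 1752abc² + 5100b²c² + 5454bc³ + 904ab²c + 1762b³c + 384ab + 672b² + 1872bc + 416ab² + 728b³ + 80ab³ + 140b⁴ + 1680ac² + 3780c³ + 864ac³ + 1944c⁴ + 576ac + 1296c²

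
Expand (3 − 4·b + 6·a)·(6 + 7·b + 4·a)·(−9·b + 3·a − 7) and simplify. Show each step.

−141·b − 282·a − 126 + 223·b^2 − 623·a·b − 24·a^2 + 252·b^3 − 318·a·b^2 − 138·a^2·b + 72·a^3

(3 − 4·b + 6·a)·(6 + 7·b + 4·a)·(−9·b + 3·a − 7)
= (18 + 21·b + 12·a − 24·b − 28·b^2 − 16·a·b + 36·a + 42·a·b + 24·a^2)·(−9·b + 3·a − 7)    [distributive law]
= (18 − 3·b + 48·a − 28·b^2 + 26·a·b + 24·a^2)·(−9·b + 3·a − 7)    [combine like terms]
= −162·b + 54·a − 126 + 27·b^2 − 9·a·b + 21·b − 432·a·b + 144·a^2 − 336·a + 252·b^3 − 84·a·b^2 + 196·b^2 − 234·a·b^2 + 78·a^2·b − 182·a·b − 216·a^2·b + 72·a^3 − 168·a^2    [distributive law]
= −141·b − 282·a − 126 + 223·b^2 − 623·a·b − 24·a^2 + 252·b^3 − 318·a·b^2 − 138·a^2·b + 72·a^3    [combine like terms]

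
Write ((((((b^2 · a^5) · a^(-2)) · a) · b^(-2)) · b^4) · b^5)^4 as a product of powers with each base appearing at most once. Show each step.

((((((b^2 · a^5) · a^(-2)) · a) · b^(-2)) · b^4) · b^5)^4
= ((((((b^2 · a^5) · a^(-2)) · a) · b^(-2)) · b^4)^4) · ((b^5)^4)    [power of a product]
= ((((((b^2 · a^5) · a^(-2)) · a) · b^(-2))^4) · ((b^4)^4)) · ((b^5)^4)    [power of a product]
= ((((((b^2 · a^5) · a^(-2)) · a)^4) · ((b^(-2))^4)) · ((b^4)^4)) · ((b^5)^4)    [power of a product]
= ((((((b^2 · a^5) · a^(-2))^4) · (a^4)) · ((b^(-2))^4)) · ((b^4)^4)) · ((b^5)^4)    [power of a product]
= ((((((b^2 · a^5)^4) · ((a^(-2))^4)) · (a^4)) · ((b^(-2))^4)) · ((b^4)^4)) · ((b^5)^4)    [power of a product]
= (((((((b^2)^4) · ((a^5)^4)) · ((a^(-2))^4)) · (a^4)) · ((b^(-2))^4)) · ((b^4)^4)) · ((b^5)^4)    [power of a product]
= (((((b^8 · ((a^5)^4)) · ((a^(-2))^4)) · (a^4)) · ((b^(-2))^4)) · ((b^4)^4)) · ((b^5)^4)    [power of a power]
= (((((b^8 · a^20) · ((a^(-2))^4)) · (a^4)) · ((b^(-2))^4)) · ((b^4)^4)) · ((b^5)^4)    [power of a power]
= (((((b^8 · a^20) · a^(-8)) · (a^4)) · ((b^(-2))^4)) · ((b^4)^4)) · ((b^5)^4)    [power of a power]
= (((((b^8 · a^20) · a^(-8)) · a^4) · b^(-8)) · ((b^4)^4)) · ((b^5)^4)    [power of a power]
= (((((b^8 · a^20) · a^(-8)) · a^4) · b^(-8)) · b^16) · ((b^5)^4)    [power of a power]
= (((((b^8 · a^20) · a^(-8)) · a^4) · b^(-8)) · b^16) · b^20    [power of a power]
= a^16·b^36    [product of powers]

a^16·b^36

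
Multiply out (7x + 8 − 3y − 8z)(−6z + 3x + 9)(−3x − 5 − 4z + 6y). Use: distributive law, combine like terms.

(7x + 8 − 3y − 8z)(−6z + 3x + 9)(−3x − 5 − 4z + 6y)
= (−42xz + 21x^2 + 63x − 48z + 24x + 72 + 18yz − 9xy − 27y + 48z^2 − 24xz − 72z)(−3x − 5 − 4z + 6y)    [distributive law]
= (−66xz + 21x^2 + 87x − 120z + 72 + 18yz − 9xy − 27y + 48z^2)(−3x − 5 − 4z + 6y)    [combine like terms]
= 198x^2z + 330xz + 264xz^2 − 396xyz − 63x^3 − 105x^2 − 84x^2z + 126x^2y − 261x^2 − 435x − 348xz + 522xy + 360xz + 600z + 480z^2 − 720yz − 216x − 360 − 288z + 432y − 54xyz − 90yz − 72yz^2 + 108y^2z + 27x^2y + 45xy + 36xyz − 54xy^2 + 81xy + 135y + 108yz − 162y^2 − 144xz^2 − 240z^2 − 192z^3 + 288yz^2    [distributive law]
= 114x^2z + 342xz + 120xz^2 − 414xyz − 63x^3 − 366x^2 + 153x^2y − 651x + 648xy + 312z + 240z^2 − 702yz − 360 + 567y + 216yz^2 + 108y^2z − 54xy^2 − 162y^2 − 192z^3    [combine like terms]

114x^2z + 342xz + 120xz^2 − 414xyz − 63x^3 − 366x^2 + 153x^2y − 651x + 648xy + 312z + 240z^2 − 702yz − 360 + 567y + 216yz^2 + 108y^2z − 54xy^2 − 162y^2 − 192z^3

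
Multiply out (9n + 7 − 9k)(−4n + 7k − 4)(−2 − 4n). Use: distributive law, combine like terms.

(9n + 7 − 9k)(−4n + 7k − 4)(−2 − 4n)
= (−36n^2 + 63kn − 36n − 28n + 49k − 28 + 36kn − 63k^2 + 36k)(−2 − 4n)    [distributive law]
= (−36n^2 + 99kn − 64n + 85k − 28 − 63k^2)(−2 − 4n)    [combine like terms]
= 72n^2 + 144n^3 − 198kn − 396kn^2 + 128n + 256n^2 − 170k − 340kn + 56 + 112n + 126k^2 + 252k^2n    [distributive law]
= 328n^2 + 144n^3 − 538kn − 396kn^2 + 240n − 170k + 56 + 126k^2 + 252k^2n    [combine like terms]

328n^2 + 144n^3 − 538kn − 396kn^2 + 240n − 170k + 56 + 126k^2 + 252k^2n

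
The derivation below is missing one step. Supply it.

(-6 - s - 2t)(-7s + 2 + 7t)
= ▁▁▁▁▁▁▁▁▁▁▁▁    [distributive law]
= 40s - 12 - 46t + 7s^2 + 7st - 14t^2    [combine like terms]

After distributive law, the bracketed line is:

42s - 12 - 42t + 7s^2 - 2s - 7st + 14st - 4t - 14t^2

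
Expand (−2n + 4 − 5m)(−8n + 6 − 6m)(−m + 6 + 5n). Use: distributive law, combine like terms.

244mn² − 124n² + 80n³ + 86mn − 144n + 98m²n − 348m + 144 + 234m² − 30m³

(−2n + 4 − 5m)(−8n + 6 − 6m)(−m + 6 + 5n)
= (16n² − 12n + 12mn − 32n + 24 − 24m + 40mn − 30m + 30m²)(−m + 6 + 5n)    [distributive law]
= (16n² − 44n + 52mn + 24 − 54m + 30m²)(−m + 6 + 5n)    [combine like terms]
= −16mn² + 96n² + 80n³ + 44mn − 264n − 220n² − 52m²n + 312mn + 260mn² − 24m + 144 + 120n + 54m² − 324m − 270mn − 30m³ + 180m² + 150m²n    [distributive law]
= 244mn² − 124n² + 80n³ + 86mn − 144n + 98m²n − 348m + 144 + 234m² − 30m³    [combine like terms]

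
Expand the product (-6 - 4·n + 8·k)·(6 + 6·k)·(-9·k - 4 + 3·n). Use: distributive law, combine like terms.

(-6 - 4·n + 8·k)·(6 + 6·k)·(-9·k - 4 + 3·n)
= (-36 - 36·k - 24·n - 24·k·n + 48·k + 48·k^2)·(-9·k - 4 + 3·n)    [distributive law]
= (-36 + 12·k - 24·n - 24·k·n + 48·k^2)·(-9·k - 4 + 3·n)    [combine like terms]
= 324·k + 144 - 108·n - 108·k^2 - 48·k + 36·k·n + 216·k·n + 96·n - 72·n^2 + 216·k^2·n + 96·k·n - 72·k·n^2 - 432·k^3 - 192·k^2 + 144·k^2·n    [distributive law]
= 276·k + 144 - 12·n - 300·k^2 + 348·k·n - 72·n^2 + 360·k^2·n - 72·k·n^2 - 432·k^3    [combine like terms]

276·k + 144 - 12·n - 300·k^2 + 348·k·n - 72·n^2 + 360·k^2·n - 72·k·n^2 - 432·k^3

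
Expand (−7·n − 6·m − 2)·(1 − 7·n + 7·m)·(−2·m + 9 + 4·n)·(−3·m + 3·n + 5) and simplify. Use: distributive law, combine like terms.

−1313·m^2·n − 2508·m·n^2 − 1478·m·n + 2510·n^2 + 221·n + 2387·n^3 − 84·m^2·n^2 − 966·m·n^3 + 588·n^4 + 714·m^3·n + 1434·m^3 − 1162·m^2 − 826·m − 252·m^4 − 90

(−7·n − 6·m − 2)·(1 − 7·n + 7·m)·(−2·m + 9 + 4·n)·(−3·m + 3·n + 5)
= (−7·n + 49·n^2 − 49·m·n − 6·m + 42·m·n − 42·m^2 − 2 + 14·n − 14·m)·(−2·m + 9 + 4·n)·(−3·m + 3·n + 5)    [distributive law]
= (7·n + 49·n^2 − 7·m·n − 20·m − 42·m^2 − 2)·(−2·m + 9 + 4·n)·(−3·m + 3·n + 5)    [combine like terms]
= (−14·m·n + 63·n + 28·n^2 − 98·m·n^2 + 441·n^2 + 196·n^3 + 14·m^2·n − 63·m·n − 28·m·n^2 + 40·m^2 − 180·m − 80·m·n + 84·m^3 − 378·m^2 − 168·m^2·n + 4·m − 18 − 8·n)·(−3·m + 3·n + 5)    [distributive law]
= (−157·m·n + 55·n + 469·n^2 − 126·m·n^2 + 196·n^3 − 154·m^2·n − 338·m^2 − 176·m + 84·m^3 − 18)·(−3·m + 3·n + 5)    [combine like terms]
= 471·m^2·n − 471·m·n^2 − 785·m·n − 165·m·n + 165·n^2 + 275·n − 1407·m·n^2 + 1407·n^3 + 2345·n^2 + 378·m^2·n^2 − 378·m·n^3 − 630·m·n^2 − 588·m·n^3 + 588·n^4 + 980·n^3 + 462·m^3·n − 462·m^2·n^2 − 770·m^2·n + 1014·m^3 − 1014·m^2·n − 1690·m^2 + 528·m^2 − 528·m·n − 880·m − 252·m^4 + 252·m^3·n + 420·m^3 + 54·m − 54·n − 90    [distributive law]
= −1313·m^2·n − 2508·m·n^2 − 1478·m·n + 2510·n^2 + 221·n + 2387·n^3 − 84·m^2·n^2 − 966·m·n^3 + 588·n^4 + 714·m^3·n + 1434·m^3 − 1162·m^2 − 826·m − 252·m^4 − 90    [combine like terms]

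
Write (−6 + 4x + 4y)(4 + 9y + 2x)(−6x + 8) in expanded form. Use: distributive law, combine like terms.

176x − 192 + 580xy − 304y + 40x^2 − 264x^2y − 48x^3 − 216xy^2 + 288y^2

(−6 + 4x + 4y)(4 + 9y + 2x)(−6x + 8)
= (−24 − 54y − 12x + 16x + 36xy + 8x^2 + 16y + 36y^2 + 8xy)(−6x + 8)    [distributive law]
= (−24 − 38y + 4x + 44xy + 8x^2 + 36y^2)(−6x + 8)    [combine like terms]
= 144x − 192 + 228xy − 304y − 24x^2 + 32x − 264x^2y + 352xy − 48x^3 + 64x^2 − 216xy^2 + 288y^2    [distributive law]
= 176x − 192 + 580xy − 304y + 40x^2 − 264x^2y − 48x^3 − 216xy^2 + 288y^2    [combine like terms]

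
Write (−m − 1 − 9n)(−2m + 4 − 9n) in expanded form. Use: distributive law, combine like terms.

(−m − 1 − 9n)(−2m + 4 − 9n)
= 2m² − 4m + 9mn + 2m − 4 + 9n + 18mn − 36n + 81n²    [distributive law]
= 2m² − 2m + 27mn − 4 − 27n + 81n²    [combine like terms]

2m² − 2m + 27mn − 4 − 27n + 81n²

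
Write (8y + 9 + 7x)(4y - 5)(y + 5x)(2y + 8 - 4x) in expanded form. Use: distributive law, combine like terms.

64y^4 + 248y^3 + 248xy^3 + 1410xy^2 - 472x^2y^2 - 122y^2 - 710xy + 990x^2y - 360y - 1800x - 500x^2 - 560x^3y + 700x^3

(8y + 9 + 7x)(4y - 5)(y + 5x)(2y + 8 - 4x)
= (32y^2 - 40y + 36y - 45 + 28xy - 35x)(y + 5x)(2y + 8 - 4x)    [distributive law]
= (32y^2 - 4y - 45 + 28xy - 35x)(y + 5x)(2y + 8 - 4x)    [combine like terms]
= (32y^3 + 160xy^2 - 4y^2 - 20xy - 45y - 225x + 28xy^2 + 140x^2y - 35xy - 175x^2)(2y + 8 - 4x)    [distributive law]
= (32y^3 + 188xy^2 - 4y^2 - 55xy - 45y - 225x + 140x^2y - 175x^2)(2y + 8 - 4x)    [combine like terms]
= 64y^4 + 256y^3 - 128xy^3 + 376xy^3 + 1504xy^2 - 752x^2y^2 - 8y^3 - 32y^2 + 16xy^2 - 110xy^2 - 440xy + 220x^2y - 90y^2 - 360y + 180xy - 450xy - 1800x + 900x^2 + 280x^2y^2 + 1120x^2y - 560x^3y - 350x^2y - 1400x^2 + 700x^3    [distributive law]
= 64y^4 + 248y^3 + 248xy^3 + 1410xy^2 - 472x^2y^2 - 122y^2 - 710xy + 990x^2y - 360y - 1800x - 500x^2 - 560x^3y + 700x^3    [combine like terms]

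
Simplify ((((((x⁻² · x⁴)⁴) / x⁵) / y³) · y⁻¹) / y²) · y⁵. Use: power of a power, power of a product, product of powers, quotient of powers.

x³y⁻¹

((((((x⁻² · x⁴)⁴) / x⁵) / y³) · y⁻¹) / y²) · y⁵
= (((((((x⁻²)⁴) · ((x⁴)⁴)) / x⁵) / y³) · y⁻¹) / y²) · y⁵    [power of a product]
= (((((x⁻⁸ · ((x⁴)⁴)) / x⁵) / y³) · y⁻¹) / y²) · y⁵    [power of a power]
= (((((x⁻⁸ · x¹⁶) / x⁵) / y³) · y⁻¹) / y²) · y⁵    [power of a power]
= ((((x⁸ / x⁵) / y³) · y⁻¹) / y²) · y⁵    [product of powers]
= (((x³ / y³) · y⁻¹) / y²) · y⁵    [quotient of powers]
= x³y⁻¹    [quotient of powers; product of powers]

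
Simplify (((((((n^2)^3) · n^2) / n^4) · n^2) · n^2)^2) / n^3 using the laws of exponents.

(((((((n^2)^3) · n^2) / n^4) · n^2) · n^2)^2) / n^3
= (((((((n^2)^3) · n^2) / n^4) · n^2)^2) · ((n^2)^2)) / n^3    [power of a product]
= (((((((n^2)^3) · n^2) / n^4)^2) · ((n^2)^2)) · ((n^2)^2)) / n^3    [power of a product]
= (((((((n^2)^3) · n^2)^2) / ((n^4)^2)) · ((n^2)^2)) · ((n^2)^2)) / n^3    [power of a quotient]
= (((((((n^2)^3)^2) · ((n^2)^2)) / ((n^4)^2)) · ((n^2)^2)) · ((n^2)^2)) / n^3    [power of a product]
= ((((((n^2)^6) · ((n^2)^2)) / ((n^4)^2)) · ((n^2)^2)) · ((n^2)^2)) / n^3    [power of a power]
= ((((n^12 · ((n^2)^2)) / ((n^4)^2)) · ((n^2)^2)) · ((n^2)^2)) / n^3    [power of a power]
= ((((n^12 · n^4) / ((n^4)^2)) · ((n^2)^2)) · ((n^2)^2)) / n^3    [power of a power]
= (((n^16 / ((n^4)^2)) · ((n^2)^2)) · ((n^2)^2)) / n^3    [product of powers]
= (((n^16 / n^8) · ((n^2)^2)) · ((n^2)^2)) / n^3    [power of a power]
= ((n^8 · ((n^2)^2)) · ((n^2)^2)) / n^3    [quotient of powers]
= ((n^8 · n^4) · ((n^2)^2)) / n^3    [power of a power]
= (n^12 · ((n^2)^2)) / n^3    [product of powers]
= (n^12 · n^4) / n^3    [power of a power]
= n^16 / n^3    [product of powers]
= n^13    [quotient of powers]

n^13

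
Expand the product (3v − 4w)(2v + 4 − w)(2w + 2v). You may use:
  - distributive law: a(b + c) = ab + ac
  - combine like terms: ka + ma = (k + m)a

−10v^2w + 12v^3 − 8vw + 24v^2 − 14vw^2 − 32w^2 + 8w^3

(3v − 4w)(2v + 4 − w)(2w + 2v)
= (6v^2 + 12v − 3vw − 8vw − 16w + 4w^2)(2w + 2v)    [distributive law]
= (6v^2 + 12v − 11vw − 16w + 4w^2)(2w + 2v)    [combine like terms]
= 12v^2w + 12v^3 + 24vw + 24v^2 − 22vw^2 − 22v^2w − 32w^2 − 32vw + 8w^3 + 8vw^2    [distributive law]
= −10v^2w + 12v^3 − 8vw + 24v^2 − 14vw^2 − 32w^2 + 8w^3    [combine like terms]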